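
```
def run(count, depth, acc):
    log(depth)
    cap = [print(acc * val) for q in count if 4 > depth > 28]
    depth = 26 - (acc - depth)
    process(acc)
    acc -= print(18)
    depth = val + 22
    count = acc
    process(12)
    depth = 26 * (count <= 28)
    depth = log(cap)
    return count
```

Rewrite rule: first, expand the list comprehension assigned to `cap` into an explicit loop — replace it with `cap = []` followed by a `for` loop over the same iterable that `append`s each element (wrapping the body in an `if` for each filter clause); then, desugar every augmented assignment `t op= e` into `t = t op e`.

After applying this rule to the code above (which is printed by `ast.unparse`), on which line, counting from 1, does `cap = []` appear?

Transformed code:
def run(count, depth, acc):
    log(depth)
    cap = []
    for q in count:
        if 4 > depth > 28:
            cap.append(print(acc * val))
    depth = 26 - (acc - depth)
    process(acc)
    acc = acc - print(18)
    depth = val + 22
    count = acc
    process(12)
    depth = 26 * (count <= 28)
    depth = log(cap)
    return count

3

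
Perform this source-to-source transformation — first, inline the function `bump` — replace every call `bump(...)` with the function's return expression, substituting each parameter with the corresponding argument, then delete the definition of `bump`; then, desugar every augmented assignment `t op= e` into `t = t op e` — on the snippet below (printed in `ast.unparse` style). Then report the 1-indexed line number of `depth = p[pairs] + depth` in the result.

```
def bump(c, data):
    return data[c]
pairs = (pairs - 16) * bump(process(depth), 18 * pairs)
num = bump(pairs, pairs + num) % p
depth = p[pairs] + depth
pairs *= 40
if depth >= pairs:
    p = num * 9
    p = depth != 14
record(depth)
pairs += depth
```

3

Transformed code:
pairs = (pairs - 16) * (18 * pairs)[process(depth)]
num = (pairs + num)[pairs] % p
depth = p[pairs] + depth
pairs = pairs * 40
if depth >= pairs:
    p = num * 9
    p = depth != 14
record(depth)
pairs = pairs + depth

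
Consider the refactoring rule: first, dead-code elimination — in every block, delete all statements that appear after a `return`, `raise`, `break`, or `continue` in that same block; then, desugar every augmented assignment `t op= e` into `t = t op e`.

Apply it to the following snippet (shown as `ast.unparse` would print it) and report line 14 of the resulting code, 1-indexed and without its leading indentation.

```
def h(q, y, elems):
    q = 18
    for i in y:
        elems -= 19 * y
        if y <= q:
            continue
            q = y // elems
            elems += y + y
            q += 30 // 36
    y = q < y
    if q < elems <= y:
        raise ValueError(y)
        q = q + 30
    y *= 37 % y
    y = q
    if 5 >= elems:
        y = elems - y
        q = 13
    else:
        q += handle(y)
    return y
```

Transformed code:
def h(q, y, elems):
    q = 18
    for i in y:
        elems = elems - 19 * y
        if y <= q:
            continue
    y = q < y
    if q < elems <= y:
        raise ValueError(y)
    y = y * (37 % y)
    y = q
    if 5 >= elems:
        y = elems - y
        q = 13
    else:
        q = q + handle(y)
    return y

q = 13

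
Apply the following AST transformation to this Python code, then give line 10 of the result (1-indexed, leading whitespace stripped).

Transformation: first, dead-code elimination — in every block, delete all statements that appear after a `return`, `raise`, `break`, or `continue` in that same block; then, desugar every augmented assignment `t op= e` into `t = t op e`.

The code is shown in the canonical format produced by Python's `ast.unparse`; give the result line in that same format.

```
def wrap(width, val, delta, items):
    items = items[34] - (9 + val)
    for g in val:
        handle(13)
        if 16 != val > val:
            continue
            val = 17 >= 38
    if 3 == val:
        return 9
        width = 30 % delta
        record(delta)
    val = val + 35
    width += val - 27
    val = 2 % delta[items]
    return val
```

width = width + (val - 27)

Transformed code:
def wrap(width, val, delta, items):
    items = items[34] - (9 + val)
    for g in val:
        handle(13)
        if 16 != val > val:
            continue
    if 3 == val:
        return 9
    val = val + 35
    width = width + (val - 27)
    val = 2 % delta[items]
    return val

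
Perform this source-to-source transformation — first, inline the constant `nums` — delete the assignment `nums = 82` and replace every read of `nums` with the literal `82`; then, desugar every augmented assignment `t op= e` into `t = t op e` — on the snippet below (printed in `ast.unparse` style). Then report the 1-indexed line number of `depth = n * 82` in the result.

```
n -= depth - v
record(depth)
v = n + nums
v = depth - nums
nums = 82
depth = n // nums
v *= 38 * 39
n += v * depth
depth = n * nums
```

Transformed code:
n = n - (depth - v)
record(depth)
v = n + 82
v = depth - 82
depth = n // 82
v = v * (38 * 39)
n = n + v * depth
depth = n * 82

8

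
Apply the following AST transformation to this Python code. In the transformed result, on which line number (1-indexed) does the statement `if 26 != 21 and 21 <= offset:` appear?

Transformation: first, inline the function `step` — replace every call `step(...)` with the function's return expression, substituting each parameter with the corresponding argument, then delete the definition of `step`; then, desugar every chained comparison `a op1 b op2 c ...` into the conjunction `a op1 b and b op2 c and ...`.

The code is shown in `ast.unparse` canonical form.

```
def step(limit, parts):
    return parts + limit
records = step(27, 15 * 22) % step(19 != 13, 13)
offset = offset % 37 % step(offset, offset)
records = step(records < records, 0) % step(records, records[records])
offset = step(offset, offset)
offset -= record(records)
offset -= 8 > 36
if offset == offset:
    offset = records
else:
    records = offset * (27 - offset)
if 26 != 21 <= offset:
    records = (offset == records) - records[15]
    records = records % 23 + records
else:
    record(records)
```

11

Transformed code:
records = (15 * 22 + 27) % (13 + (19 != 13))
offset = offset % 37 % (offset + offset)
records = (0 + (records < records)) % (records[records] + records)
offset = offset + offset
offset -= record(records)
offset -= 8 > 36
if offset == offset:
    offset = records
else:
    records = offset * (27 - offset)
if 26 != 21 and 21 <= offset:
    records = (offset == records) - records[15]
    records = records % 23 + records
else:
    record(records)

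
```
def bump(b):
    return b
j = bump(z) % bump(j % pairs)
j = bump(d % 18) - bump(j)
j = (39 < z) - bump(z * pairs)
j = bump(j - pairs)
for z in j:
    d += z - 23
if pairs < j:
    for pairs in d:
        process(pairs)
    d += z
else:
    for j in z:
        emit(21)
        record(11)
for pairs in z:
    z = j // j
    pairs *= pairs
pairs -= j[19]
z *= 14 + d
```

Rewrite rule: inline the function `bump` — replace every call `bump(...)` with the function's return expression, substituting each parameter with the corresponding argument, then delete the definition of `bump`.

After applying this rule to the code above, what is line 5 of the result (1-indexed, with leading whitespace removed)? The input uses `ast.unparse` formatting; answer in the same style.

for z in j:

Transformed code:
j = z % (j % pairs)
j = d % 18 - j
j = (39 < z) - z * pairs
j = j - pairs
for z in j:
    d += z - 23
if pairs < j:
    for pairs in d:
        process(pairs)
    d += z
else:
    for j in z:
        emit(21)
        record(11)
for pairs in z:
    z = j // j
    pairs *= pairs
pairs -= j[19]
z *= 14 + d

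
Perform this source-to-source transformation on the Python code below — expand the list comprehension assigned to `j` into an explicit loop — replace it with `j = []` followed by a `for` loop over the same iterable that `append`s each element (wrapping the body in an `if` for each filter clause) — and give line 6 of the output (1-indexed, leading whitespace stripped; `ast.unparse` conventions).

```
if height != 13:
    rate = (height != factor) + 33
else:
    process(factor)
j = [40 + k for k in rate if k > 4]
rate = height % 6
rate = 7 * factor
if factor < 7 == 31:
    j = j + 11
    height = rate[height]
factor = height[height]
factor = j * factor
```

for k in rate:

Transformed code:
if height != 13:
    rate = (height != factor) + 33
else:
    process(factor)
j = []
for k in rate:
    if k > 4:
        j.append(40 + k)
rate = height % 6
rate = 7 * factor
if factor < 7 == 31:
    j = j + 11
    height = rate[height]
factor = height[height]
factor = j * factor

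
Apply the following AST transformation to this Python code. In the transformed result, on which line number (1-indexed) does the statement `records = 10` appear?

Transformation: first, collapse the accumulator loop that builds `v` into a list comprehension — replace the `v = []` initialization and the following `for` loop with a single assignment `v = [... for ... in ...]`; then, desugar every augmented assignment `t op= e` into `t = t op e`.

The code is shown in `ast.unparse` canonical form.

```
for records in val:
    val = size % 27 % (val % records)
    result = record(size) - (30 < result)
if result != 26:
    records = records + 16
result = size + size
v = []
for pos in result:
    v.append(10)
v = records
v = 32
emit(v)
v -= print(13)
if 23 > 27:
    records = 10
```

13

Transformed code:
for records in val:
    val = size % 27 % (val % records)
    result = record(size) - (30 < result)
if result != 26:
    records = records + 16
result = size + size
v = [10 for pos in result]
v = records
v = 32
emit(v)
v = v - print(13)
if 23 > 27:
    records = 10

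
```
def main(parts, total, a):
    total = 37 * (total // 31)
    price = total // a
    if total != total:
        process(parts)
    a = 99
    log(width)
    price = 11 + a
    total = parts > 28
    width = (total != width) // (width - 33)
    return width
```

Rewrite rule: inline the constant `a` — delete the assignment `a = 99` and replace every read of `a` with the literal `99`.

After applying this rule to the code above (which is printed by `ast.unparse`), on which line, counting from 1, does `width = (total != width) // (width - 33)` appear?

9

Transformed code:
def main(parts, total, a):
    total = 37 * (total // 31)
    price = total // 99
    if total != total:
        process(parts)
    log(width)
    price = 11 + 99
    total = parts > 28
    width = (total != width) // (width - 33)
    return width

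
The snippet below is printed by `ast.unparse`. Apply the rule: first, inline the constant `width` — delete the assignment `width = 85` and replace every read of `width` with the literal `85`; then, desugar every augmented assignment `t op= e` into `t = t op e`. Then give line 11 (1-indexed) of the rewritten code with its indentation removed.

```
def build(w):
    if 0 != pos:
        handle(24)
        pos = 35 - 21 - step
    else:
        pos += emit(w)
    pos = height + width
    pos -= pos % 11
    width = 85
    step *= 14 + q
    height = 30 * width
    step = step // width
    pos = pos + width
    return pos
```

Transformed code:
def build(w):
    if 0 != pos:
        handle(24)
        pos = 35 - 21 - step
    else:
        pos = pos + emit(w)
    pos = height + 85
    pos = pos - pos % 11
    step = step * (14 + q)
    height = 30 * 85
    step = step // 85
    pos = pos + 85
    return pos

step = step // 85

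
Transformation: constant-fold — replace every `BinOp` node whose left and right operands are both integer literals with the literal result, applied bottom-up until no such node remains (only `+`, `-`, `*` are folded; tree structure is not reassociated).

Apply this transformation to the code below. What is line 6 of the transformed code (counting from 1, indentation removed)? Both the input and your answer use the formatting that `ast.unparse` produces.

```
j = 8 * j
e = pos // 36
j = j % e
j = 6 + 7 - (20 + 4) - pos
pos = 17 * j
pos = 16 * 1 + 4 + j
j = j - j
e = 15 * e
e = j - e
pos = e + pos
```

pos = 20 + j

Transformed code:
j = 8 * j
e = pos // 36
j = j % e
j = -11 - pos
pos = 17 * j
pos = 20 + j
j = j - j
e = 15 * e
e = j - e
pos = e + pos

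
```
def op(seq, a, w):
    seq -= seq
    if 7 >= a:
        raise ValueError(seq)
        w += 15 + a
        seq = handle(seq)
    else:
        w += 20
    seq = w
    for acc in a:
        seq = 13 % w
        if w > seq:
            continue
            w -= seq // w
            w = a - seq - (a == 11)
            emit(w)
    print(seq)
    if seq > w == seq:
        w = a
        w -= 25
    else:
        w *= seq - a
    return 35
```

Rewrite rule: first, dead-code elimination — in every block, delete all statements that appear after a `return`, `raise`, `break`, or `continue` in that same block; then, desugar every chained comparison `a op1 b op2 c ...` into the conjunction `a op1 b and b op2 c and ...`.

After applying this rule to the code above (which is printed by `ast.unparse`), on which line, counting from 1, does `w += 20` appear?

6

Transformed code:
def op(seq, a, w):
    seq -= seq
    if 7 >= a:
        raise ValueError(seq)
    else:
        w += 20
    seq = w
    for acc in a:
        seq = 13 % w
        if w > seq:
            continue
    print(seq)
    if seq > w and w == seq:
        w = a
        w -= 25
    else:
        w *= seq - a
    return 35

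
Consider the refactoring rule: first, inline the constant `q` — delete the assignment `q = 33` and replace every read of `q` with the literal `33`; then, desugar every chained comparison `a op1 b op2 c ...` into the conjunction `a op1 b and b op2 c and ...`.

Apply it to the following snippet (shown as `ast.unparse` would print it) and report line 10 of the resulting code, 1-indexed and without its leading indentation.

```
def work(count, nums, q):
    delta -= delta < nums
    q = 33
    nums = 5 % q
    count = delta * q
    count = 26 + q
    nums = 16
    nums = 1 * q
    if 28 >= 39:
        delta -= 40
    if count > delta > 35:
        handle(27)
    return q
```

if count > delta and delta > 35:

Transformed code:
def work(count, nums, q):
    delta -= delta < nums
    nums = 5 % 33
    count = delta * 33
    count = 26 + 33
    nums = 16
    nums = 1 * 33
    if 28 >= 39:
        delta -= 40
    if count > delta and delta > 35:
        handle(27)
    return 33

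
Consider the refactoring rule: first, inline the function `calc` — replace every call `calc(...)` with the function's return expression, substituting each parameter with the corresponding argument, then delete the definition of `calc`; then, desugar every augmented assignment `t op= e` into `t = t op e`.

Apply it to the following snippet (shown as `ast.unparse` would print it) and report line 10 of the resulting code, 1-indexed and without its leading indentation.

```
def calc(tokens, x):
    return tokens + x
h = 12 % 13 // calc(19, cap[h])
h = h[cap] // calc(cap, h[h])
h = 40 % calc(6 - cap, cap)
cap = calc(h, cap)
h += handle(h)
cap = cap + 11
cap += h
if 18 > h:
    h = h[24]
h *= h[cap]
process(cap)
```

Transformed code:
h = 12 % 13 // (19 + cap[h])
h = h[cap] // (cap + h[h])
h = 40 % (6 - cap + cap)
cap = h + cap
h = h + handle(h)
cap = cap + 11
cap = cap + h
if 18 > h:
    h = h[24]
h = h * h[cap]
process(cap)

h = h * h[cap]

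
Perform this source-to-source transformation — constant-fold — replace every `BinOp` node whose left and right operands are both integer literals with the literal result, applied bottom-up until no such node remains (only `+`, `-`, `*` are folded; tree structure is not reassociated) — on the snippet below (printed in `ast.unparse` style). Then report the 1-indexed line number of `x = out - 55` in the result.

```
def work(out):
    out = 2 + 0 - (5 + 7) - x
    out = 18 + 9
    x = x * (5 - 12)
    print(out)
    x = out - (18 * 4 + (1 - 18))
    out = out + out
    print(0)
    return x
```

6

Transformed code:
def work(out):
    out = -10 - x
    out = 27
    x = x * -7
    print(out)
    x = out - 55
    out = out + out
    print(0)
    return x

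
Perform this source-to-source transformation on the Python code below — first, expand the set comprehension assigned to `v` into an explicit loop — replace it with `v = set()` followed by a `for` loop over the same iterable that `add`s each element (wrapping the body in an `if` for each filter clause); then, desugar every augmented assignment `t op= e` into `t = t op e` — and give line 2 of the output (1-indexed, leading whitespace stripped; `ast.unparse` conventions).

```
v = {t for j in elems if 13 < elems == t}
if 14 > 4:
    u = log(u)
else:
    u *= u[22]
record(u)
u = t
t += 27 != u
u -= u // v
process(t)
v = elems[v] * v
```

Transformed code:
v = set()
for j in elems:
    if 13 < elems == t:
        v.add(t)
if 14 > 4:
    u = log(u)
else:
    u = u * u[22]
record(u)
u = t
t = t + (27 != u)
u = u - u // v
process(t)
v = elems[v] * v

for j in elems:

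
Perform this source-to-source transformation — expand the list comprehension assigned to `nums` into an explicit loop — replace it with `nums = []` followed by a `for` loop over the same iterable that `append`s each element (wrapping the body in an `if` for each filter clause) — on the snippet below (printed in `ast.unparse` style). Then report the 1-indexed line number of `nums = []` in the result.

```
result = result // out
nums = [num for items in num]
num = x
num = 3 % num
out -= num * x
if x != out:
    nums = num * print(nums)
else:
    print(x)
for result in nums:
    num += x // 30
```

2

Transformed code:
result = result // out
nums = []
for items in num:
    nums.append(num)
num = x
num = 3 % num
out -= num * x
if x != out:
    nums = num * print(nums)
else:
    print(x)
for result in nums:
    num += x // 30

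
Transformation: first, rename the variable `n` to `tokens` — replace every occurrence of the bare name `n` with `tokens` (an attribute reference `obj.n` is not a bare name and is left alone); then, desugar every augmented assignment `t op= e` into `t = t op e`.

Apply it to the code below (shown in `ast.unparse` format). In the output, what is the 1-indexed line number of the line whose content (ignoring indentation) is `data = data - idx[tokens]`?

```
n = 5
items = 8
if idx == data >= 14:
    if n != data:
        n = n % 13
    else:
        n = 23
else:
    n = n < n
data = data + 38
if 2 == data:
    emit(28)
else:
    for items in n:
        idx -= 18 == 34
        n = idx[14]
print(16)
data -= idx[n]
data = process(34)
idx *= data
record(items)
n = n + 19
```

18

Transformed code:
tokens = 5
items = 8
if idx == data >= 14:
    if tokens != data:
        tokens = tokens % 13
    else:
        tokens = 23
else:
    tokens = tokens < tokens
data = data + 38
if 2 == data:
    emit(28)
else:
    for items in tokens:
        idx = idx - (18 == 34)
        tokens = idx[14]
print(16)
data = data - idx[tokens]
data = process(34)
idx = idx * data
record(items)
tokens = tokens + 19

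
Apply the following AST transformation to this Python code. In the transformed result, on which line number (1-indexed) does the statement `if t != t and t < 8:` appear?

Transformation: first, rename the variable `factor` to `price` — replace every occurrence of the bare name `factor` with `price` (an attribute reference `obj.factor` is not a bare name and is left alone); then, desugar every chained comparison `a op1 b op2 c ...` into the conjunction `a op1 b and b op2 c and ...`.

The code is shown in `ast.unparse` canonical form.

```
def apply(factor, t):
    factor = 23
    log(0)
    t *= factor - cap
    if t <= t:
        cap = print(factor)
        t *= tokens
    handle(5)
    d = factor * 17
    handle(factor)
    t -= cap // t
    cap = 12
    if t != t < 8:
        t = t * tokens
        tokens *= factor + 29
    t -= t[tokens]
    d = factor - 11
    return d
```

13

Transformed code:
def apply(price, t):
    price = 23
    log(0)
    t *= price - cap
    if t <= t:
        cap = print(price)
        t *= tokens
    handle(5)
    d = price * 17
    handle(price)
    t -= cap // t
    cap = 12
    if t != t and t < 8:
        t = t * tokens
        tokens *= price + 29
    t -= t[tokens]
    d = price - 11
    return d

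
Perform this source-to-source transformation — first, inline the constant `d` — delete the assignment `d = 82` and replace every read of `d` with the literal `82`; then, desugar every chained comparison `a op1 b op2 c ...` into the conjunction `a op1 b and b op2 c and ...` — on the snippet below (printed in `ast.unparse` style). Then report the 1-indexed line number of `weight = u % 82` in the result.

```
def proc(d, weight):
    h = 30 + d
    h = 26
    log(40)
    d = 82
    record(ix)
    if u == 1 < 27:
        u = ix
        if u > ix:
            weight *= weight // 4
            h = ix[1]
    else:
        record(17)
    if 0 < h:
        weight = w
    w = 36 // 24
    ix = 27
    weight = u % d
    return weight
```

Transformed code:
def proc(d, weight):
    h = 30 + 82
    h = 26
    log(40)
    record(ix)
    if u == 1 and 1 < 27:
        u = ix
        if u > ix:
            weight *= weight // 4
            h = ix[1]
    else:
        record(17)
    if 0 < h:
        weight = w
    w = 36 // 24
    ix = 27
    weight = u % 82
    return weight

17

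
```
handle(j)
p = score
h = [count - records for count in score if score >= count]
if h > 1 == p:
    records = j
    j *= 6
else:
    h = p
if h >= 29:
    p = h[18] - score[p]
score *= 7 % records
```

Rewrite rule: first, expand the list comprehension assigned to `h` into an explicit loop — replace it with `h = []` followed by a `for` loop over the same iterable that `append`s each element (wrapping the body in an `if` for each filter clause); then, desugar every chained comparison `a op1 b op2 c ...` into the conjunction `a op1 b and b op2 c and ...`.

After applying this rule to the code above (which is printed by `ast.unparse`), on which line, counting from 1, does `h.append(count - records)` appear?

Transformed code:
handle(j)
p = score
h = []
for count in score:
    if score >= count:
        h.append(count - records)
if h > 1 and 1 == p:
    records = j
    j *= 6
else:
    h = p
if h >= 29:
    p = h[18] - score[p]
score *= 7 % records

6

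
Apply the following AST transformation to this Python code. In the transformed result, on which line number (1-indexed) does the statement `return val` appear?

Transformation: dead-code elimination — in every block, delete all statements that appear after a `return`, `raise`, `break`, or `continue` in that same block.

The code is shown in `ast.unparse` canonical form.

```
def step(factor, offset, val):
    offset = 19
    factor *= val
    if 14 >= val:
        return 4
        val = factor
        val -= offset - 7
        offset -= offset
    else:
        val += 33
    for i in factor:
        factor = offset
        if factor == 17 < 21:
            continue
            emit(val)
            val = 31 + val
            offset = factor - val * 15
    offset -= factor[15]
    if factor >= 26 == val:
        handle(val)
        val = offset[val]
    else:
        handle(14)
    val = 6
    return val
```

19

Transformed code:
def step(factor, offset, val):
    offset = 19
    factor *= val
    if 14 >= val:
        return 4
    else:
        val += 33
    for i in factor:
        factor = offset
        if factor == 17 < 21:
            continue
    offset -= factor[15]
    if factor >= 26 == val:
        handle(val)
        val = offset[val]
    else:
        handle(14)
    val = 6
    return val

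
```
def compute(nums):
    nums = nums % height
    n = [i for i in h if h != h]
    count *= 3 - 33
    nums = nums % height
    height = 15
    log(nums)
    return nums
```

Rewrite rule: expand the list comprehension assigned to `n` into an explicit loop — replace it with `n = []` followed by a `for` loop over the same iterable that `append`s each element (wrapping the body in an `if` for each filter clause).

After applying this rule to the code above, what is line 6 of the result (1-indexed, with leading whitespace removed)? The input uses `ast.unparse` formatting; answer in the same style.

Transformed code:
def compute(nums):
    nums = nums % height
    n = []
    for i in h:
        if h != h:
            n.append(i)
    count *= 3 - 33
    nums = nums % height
    height = 15
    log(nums)
    return nums

n.append(i)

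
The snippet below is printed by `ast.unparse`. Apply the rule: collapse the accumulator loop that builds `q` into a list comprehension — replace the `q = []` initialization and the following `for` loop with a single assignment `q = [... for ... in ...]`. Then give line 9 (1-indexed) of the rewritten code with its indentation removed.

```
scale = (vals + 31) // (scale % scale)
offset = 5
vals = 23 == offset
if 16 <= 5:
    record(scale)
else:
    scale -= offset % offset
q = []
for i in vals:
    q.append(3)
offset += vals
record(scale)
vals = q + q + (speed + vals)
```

Transformed code:
scale = (vals + 31) // (scale % scale)
offset = 5
vals = 23 == offset
if 16 <= 5:
    record(scale)
else:
    scale -= offset % offset
q = [3 for i in vals]
offset += vals
record(scale)
vals = q + q + (speed + vals)

offset += vals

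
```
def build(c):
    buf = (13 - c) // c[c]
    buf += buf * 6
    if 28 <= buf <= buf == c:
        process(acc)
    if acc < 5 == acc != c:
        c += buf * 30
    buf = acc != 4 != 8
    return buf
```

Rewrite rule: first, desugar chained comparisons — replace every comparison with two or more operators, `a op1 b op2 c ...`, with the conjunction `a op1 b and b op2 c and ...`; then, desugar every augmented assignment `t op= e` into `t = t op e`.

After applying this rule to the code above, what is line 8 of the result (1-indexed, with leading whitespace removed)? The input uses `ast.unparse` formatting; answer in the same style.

Transformed code:
def build(c):
    buf = (13 - c) // c[c]
    buf = buf + buf * 6
    if 28 <= buf and buf <= buf and (buf == c):
        process(acc)
    if acc < 5 and 5 == acc and (acc != c):
        c = c + buf * 30
    buf = acc != 4 and 4 != 8
    return buf

buf = acc != 4 and 4 != 8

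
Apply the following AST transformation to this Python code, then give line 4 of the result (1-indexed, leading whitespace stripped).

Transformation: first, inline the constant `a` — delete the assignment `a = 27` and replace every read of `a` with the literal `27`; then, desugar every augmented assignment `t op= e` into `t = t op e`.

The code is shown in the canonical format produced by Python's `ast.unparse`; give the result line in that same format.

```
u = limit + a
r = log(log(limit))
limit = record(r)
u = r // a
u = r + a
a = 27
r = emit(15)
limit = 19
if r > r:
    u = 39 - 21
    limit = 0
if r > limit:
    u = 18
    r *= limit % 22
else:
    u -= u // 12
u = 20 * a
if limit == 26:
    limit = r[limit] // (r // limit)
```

Transformed code:
u = limit + 27
r = log(log(limit))
limit = record(r)
u = r // 27
u = r + 27
r = emit(15)
limit = 19
if r > r:
    u = 39 - 21
    limit = 0
if r > limit:
    u = 18
    r = r * (limit % 22)
else:
    u = u - u // 12
u = 20 * 27
if limit == 26:
    limit = r[limit] // (r // limit)

u = r // 27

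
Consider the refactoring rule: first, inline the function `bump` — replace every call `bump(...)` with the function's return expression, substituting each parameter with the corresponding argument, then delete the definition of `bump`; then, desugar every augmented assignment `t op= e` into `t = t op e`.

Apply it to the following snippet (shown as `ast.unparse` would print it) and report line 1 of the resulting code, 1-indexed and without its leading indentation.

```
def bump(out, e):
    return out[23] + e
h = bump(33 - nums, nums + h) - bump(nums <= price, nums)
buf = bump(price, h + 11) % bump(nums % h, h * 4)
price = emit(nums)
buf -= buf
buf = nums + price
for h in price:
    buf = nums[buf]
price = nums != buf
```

Transformed code:
h = (33 - nums)[23] + (nums + h) - ((nums <= price)[23] + nums)
buf = (price[23] + (h + 11)) % ((nums % h)[23] + h * 4)
price = emit(nums)
buf = buf - buf
buf = nums + price
for h in price:
    buf = nums[buf]
price = nums != buf

h = (33 - nums)[23] + (nums + h) - ((nums <= price)[23] + nums)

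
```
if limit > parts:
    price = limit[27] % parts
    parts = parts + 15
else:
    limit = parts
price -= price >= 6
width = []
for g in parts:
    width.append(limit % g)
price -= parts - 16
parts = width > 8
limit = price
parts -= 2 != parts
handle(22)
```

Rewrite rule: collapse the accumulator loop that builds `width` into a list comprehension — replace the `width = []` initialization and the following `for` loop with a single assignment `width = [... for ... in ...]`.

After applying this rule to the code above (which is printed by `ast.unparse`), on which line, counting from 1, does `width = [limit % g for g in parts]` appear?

7

Transformed code:
if limit > parts:
    price = limit[27] % parts
    parts = parts + 15
else:
    limit = parts
price -= price >= 6
width = [limit % g for g in parts]
price -= parts - 16
parts = width > 8
limit = price
parts -= 2 != parts
handle(22)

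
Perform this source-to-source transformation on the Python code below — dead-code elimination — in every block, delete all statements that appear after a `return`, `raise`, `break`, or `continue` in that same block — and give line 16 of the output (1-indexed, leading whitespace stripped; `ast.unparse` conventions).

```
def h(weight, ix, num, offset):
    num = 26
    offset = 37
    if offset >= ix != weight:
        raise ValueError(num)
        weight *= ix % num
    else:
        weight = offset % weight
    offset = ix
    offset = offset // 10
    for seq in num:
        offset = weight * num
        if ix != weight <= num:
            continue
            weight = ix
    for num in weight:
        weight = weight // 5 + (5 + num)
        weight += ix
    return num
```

weight += ix

Transformed code:
def h(weight, ix, num, offset):
    num = 26
    offset = 37
    if offset >= ix != weight:
        raise ValueError(num)
    else:
        weight = offset % weight
    offset = ix
    offset = offset // 10
    for seq in num:
        offset = weight * num
        if ix != weight <= num:
            continue
    for num in weight:
        weight = weight // 5 + (5 + num)
        weight += ix
    return num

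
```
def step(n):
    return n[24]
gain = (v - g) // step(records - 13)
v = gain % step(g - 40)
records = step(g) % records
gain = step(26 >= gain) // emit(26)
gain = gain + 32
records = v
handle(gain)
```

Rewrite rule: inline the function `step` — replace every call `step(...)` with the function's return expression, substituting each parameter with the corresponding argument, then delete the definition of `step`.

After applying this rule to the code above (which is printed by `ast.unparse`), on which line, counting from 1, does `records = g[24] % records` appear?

3

Transformed code:
gain = (v - g) // (records - 13)[24]
v = gain % (g - 40)[24]
records = g[24] % records
gain = (26 >= gain)[24] // emit(26)
gain = gain + 32
records = v
handle(gain)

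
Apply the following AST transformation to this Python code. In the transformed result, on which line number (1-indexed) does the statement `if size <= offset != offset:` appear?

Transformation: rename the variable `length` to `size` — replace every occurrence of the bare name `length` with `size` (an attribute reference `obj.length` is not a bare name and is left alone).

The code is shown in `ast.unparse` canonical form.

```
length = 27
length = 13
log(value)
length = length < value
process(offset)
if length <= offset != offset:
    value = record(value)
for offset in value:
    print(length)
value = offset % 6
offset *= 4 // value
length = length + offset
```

Transformed code:
size = 27
size = 13
log(value)
size = size < value
process(offset)
if size <= offset != offset:
    value = record(value)
for offset in value:
    print(size)
value = offset % 6
offset *= 4 // value
size = size + offset

6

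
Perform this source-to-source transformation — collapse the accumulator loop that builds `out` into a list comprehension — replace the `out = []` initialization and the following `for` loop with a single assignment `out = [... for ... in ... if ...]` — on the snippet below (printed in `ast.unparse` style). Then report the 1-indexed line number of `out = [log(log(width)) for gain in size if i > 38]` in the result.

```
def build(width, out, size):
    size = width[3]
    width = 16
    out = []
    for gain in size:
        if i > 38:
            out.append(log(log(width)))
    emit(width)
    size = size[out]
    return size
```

4

Transformed code:
def build(width, out, size):
    size = width[3]
    width = 16
    out = [log(log(width)) for gain in size if i > 38]
    emit(width)
    size = size[out]
    return size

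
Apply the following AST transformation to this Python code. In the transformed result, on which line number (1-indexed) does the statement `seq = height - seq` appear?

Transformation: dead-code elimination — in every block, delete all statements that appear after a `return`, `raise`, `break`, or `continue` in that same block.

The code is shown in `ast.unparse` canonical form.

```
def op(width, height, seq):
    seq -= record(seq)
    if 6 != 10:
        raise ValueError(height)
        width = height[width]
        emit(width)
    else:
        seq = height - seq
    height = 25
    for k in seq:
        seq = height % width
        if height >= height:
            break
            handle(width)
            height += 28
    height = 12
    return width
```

Transformed code:
def op(width, height, seq):
    seq -= record(seq)
    if 6 != 10:
        raise ValueError(height)
    else:
        seq = height - seq
    height = 25
    for k in seq:
        seq = height % width
        if height >= height:
            break
    height = 12
    return width

6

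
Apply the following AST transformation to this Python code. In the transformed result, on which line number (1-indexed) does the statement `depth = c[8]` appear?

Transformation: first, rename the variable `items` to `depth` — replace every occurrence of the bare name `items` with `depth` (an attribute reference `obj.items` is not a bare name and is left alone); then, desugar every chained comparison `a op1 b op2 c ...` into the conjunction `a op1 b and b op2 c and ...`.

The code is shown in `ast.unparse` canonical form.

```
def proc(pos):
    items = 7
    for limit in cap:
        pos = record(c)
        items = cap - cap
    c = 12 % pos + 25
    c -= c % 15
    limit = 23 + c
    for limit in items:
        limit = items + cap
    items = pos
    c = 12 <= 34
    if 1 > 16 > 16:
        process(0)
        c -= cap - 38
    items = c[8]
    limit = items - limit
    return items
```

Transformed code:
def proc(pos):
    depth = 7
    for limit in cap:
        pos = record(c)
        depth = cap - cap
    c = 12 % pos + 25
    c -= c % 15
    limit = 23 + c
    for limit in depth:
        limit = depth + cap
    depth = pos
    c = 12 <= 34
    if 1 > 16 and 16 > 16:
        process(0)
        c -= cap - 38
    depth = c[8]
    limit = depth - limit
    return depth

16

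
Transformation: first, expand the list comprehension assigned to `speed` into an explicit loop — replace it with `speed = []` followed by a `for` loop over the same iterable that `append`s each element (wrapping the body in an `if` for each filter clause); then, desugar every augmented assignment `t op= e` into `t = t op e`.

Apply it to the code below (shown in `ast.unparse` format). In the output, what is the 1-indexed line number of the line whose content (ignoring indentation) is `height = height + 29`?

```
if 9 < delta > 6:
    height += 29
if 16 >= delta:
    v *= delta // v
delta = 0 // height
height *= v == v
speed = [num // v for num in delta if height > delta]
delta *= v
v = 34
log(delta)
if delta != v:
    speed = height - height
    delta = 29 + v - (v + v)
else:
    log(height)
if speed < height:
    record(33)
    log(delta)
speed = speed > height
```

Transformed code:
if 9 < delta > 6:
    height = height + 29
if 16 >= delta:
    v = v * (delta // v)
delta = 0 // height
height = height * (v == v)
speed = []
for num in delta:
    if height > delta:
        speed.append(num // v)
delta = delta * v
v = 34
log(delta)
if delta != v:
    speed = height - height
    delta = 29 + v - (v + v)
else:
    log(height)
if speed < height:
    record(33)
    log(delta)
speed = speed > height

2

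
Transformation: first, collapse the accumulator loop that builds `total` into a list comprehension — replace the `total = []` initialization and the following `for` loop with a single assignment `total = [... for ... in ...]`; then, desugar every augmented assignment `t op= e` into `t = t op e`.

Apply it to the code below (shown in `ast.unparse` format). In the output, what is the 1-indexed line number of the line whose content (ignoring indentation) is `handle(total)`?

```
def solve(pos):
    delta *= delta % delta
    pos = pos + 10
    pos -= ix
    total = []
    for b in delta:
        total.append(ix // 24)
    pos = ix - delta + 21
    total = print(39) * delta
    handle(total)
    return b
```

8

Transformed code:
def solve(pos):
    delta = delta * (delta % delta)
    pos = pos + 10
    pos = pos - ix
    total = [ix // 24 for b in delta]
    pos = ix - delta + 21
    total = print(39) * delta
    handle(total)
    return b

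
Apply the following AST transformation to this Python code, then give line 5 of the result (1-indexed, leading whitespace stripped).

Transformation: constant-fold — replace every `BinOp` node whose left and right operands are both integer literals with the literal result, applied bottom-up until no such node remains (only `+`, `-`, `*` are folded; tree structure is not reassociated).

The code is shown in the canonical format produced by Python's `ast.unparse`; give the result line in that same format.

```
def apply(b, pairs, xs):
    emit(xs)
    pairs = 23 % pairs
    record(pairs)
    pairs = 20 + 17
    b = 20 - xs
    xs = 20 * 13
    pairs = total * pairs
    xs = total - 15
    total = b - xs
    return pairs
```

pairs = 37

Transformed code:
def apply(b, pairs, xs):
    emit(xs)
    pairs = 23 % pairs
    record(pairs)
    pairs = 37
    b = 20 - xs
    xs = 260
    pairs = total * pairs
    xs = total - 15
    total = b - xs
    return pairs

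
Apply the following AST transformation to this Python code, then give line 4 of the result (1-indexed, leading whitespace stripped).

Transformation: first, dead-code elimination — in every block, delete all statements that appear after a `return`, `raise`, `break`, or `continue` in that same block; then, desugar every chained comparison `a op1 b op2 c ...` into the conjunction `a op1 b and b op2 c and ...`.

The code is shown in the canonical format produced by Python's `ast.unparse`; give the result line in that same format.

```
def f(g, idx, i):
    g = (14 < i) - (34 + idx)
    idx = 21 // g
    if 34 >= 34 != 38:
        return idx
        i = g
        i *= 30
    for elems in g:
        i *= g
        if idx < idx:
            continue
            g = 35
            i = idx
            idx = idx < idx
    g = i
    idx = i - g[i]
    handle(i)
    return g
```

Transformed code:
def f(g, idx, i):
    g = (14 < i) - (34 + idx)
    idx = 21 // g
    if 34 >= 34 and 34 != 38:
        return idx
    for elems in g:
        i *= g
        if idx < idx:
            continue
    g = i
    idx = i - g[i]
    handle(i)
    return g

if 34 >= 34 and 34 != 38:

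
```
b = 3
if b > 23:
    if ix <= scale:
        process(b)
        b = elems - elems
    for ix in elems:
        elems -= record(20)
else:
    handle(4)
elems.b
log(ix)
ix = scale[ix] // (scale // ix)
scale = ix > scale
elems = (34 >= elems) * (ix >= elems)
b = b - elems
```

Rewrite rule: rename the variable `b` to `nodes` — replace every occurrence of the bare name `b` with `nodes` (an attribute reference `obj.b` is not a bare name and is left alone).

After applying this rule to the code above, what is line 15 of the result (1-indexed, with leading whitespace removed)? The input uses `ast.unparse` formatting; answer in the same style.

Transformed code:
nodes = 3
if nodes > 23:
    if ix <= scale:
        process(nodes)
        nodes = elems - elems
    for ix in elems:
        elems -= record(20)
else:
    handle(4)
elems.b
log(ix)
ix = scale[ix] // (scale // ix)
scale = ix > scale
elems = (34 >= elems) * (ix >= elems)
nodes = nodes - elems

nodes = nodes - elems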